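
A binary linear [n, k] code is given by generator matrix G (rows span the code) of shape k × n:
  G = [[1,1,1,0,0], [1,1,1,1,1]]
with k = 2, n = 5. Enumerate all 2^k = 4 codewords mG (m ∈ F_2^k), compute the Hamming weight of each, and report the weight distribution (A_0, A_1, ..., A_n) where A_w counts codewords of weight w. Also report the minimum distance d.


Weight distribution: A_0 = 1, A_2 = 1, A_3 = 1, A_5 = 1. Minimum distance d = 2.

Enumerate all 2^2 = 4 messages m ∈ F_2^2.
For each, compute codeword c = mG in F_2^5, then tally its weight.
  m = 00 → c = 00000, weight = 0.
  m = 10 → c = 11100, weight = 3.
  m = 01 → c = 11111, weight = 5.
  m = 11 → c = 00011, weight = 2.
Tally weights:
  weight 0: 1 codewords.
  weight 2: 1 codewords.
  weight 3: 1 codewords.
  weight 5: 1 codewords.
Minimum distance d = smallest w > 0 with A_w > 0 = 2.
Sanity: Σ A_w = 4 = 2^2 = 4 ✓.


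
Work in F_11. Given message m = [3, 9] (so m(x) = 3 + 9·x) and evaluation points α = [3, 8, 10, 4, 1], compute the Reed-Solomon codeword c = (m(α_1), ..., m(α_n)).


c = [8, 9, 5, 6, 1]

Message polynomial: m(x) = 3 + 9·x (mod 11).
For each evaluation point α_i, compute m(α_i) mod 11:
  α_1 = 3: Horner steps 9 → 8, so m(3) = 8.
  α_2 = 8: Horner steps 9 → 9, so m(8) = 9.
  α_3 = 10: Horner steps 9 → 5, so m(10) = 5.
  α_4 = 4: Horner steps 9 → 6, so m(4) = 6.
  α_5 = 1: Horner steps 9 → 1, so m(1) = 1.
Codeword c = [8, 9, 5, 6, 1] ∈ F_11^5.


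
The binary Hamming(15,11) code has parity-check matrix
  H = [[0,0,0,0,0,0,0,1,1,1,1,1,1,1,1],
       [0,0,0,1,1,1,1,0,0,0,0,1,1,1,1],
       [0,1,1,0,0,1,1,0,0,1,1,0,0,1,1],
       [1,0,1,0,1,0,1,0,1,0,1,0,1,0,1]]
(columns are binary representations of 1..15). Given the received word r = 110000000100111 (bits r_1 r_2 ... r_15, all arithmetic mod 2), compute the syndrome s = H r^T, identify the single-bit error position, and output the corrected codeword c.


s = (0, 1, 0, 1)^T, error position = 5, corrected codeword c = 110010000100111

Compute s = H r^T mod 2 one row at a time:
  s_1 = 0 + 0 + 1 + 0 + 0 + 1 + 1 + 1 = 4 ≡ 0 (mod 2).
  s_2 = 0 + 0 + 0 + 0 + 0 + 1 + 1 + 1 = 3 ≡ 1 (mod 2).
  s_3 = 1 + 0 + 0 + 0 + 1 + 0 + 1 + 1 = 4 ≡ 0 (mod 2).
  s_4 = 1 + 0 + 0 + 0 + 0 + 0 + 1 + 1 = 3 ≡ 1 (mod 2).
s = (0, 1, 0, 1)^T — this equals column 5 of H (binary 0101), so error is at position 5.
Correct: flip bit 5 of r = 110000000100111 to get c = 110010000100111.


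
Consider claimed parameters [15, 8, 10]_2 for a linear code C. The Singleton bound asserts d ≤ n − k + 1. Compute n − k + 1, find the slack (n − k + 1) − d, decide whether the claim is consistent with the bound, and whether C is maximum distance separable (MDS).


Singleton RHS = n − k + 1 = 8, slack = -2, bound violated (no such code; not MDS).

Singleton bound: d ≤ n − k + 1.
Here n = 15, k = 8, so n − k + 1 = 8.
Given d = 10, check d ≤ 8: NO.
Slack = (n − k + 1) − d = -2.
The slack is negative: d = 10 exceeds n − k + 1 = 8 by 2, so the Singleton bound is violated and no linear [15, 8, 10]_2 code can exist. In particular it is not MDS (MDS requires d = n − k + 1 exactly).
Description: the claimed parameters are [15, 8, 10]_2; such a code would be impossible (violates the Singleton bound).


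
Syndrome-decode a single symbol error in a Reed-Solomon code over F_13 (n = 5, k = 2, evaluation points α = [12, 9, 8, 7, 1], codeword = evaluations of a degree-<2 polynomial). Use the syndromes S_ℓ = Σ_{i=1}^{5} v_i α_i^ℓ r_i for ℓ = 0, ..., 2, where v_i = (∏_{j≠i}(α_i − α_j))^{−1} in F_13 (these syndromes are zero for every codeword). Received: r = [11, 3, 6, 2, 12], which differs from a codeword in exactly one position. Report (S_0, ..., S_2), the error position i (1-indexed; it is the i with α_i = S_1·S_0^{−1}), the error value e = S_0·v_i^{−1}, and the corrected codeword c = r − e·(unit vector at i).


S = (5, 1, 8), error at position 3, error magnitude e = 10, c = [11, 3, 9, 2, 12].

Step 1: column multipliers v_i = (∏_{j≠i}(α_i − α_j))^{−1} mod 13.
  i = 1 (α = 12): (12−9)(12−8)(12−7)(12−1) = 3·4·5·11 = 660 ≡ 10, so v_1 = 10^{−1} = 4 (mod 13).
  i = 2 (α = 9): (9−12)(9−8)(9−7)(9−1) = (−3)·1·2·8 = −48 ≡ 4, so v_2 = 4^{−1} = 10 (mod 13).
  i = 3 (α = 8): (8−12)(8−9)(8−7)(8−1) = (−4)·(−1)·1·7 = 28 ≡ 2, so v_3 = 2^{−1} = 7 (mod 13).
  i = 4 (α = 7): (7−12)(7−9)(7−8)(7−1) = (−5)·(−2)·(−1)·6 = −60 ≡ 5, so v_4 = 5^{−1} = 8 (mod 13).
  i = 5 (α = 1): (1−12)(1−9)(1−8)(1−7) = (−11)·(−8)·(−7)·(−6) = 3696 ≡ 4, so v_5 = 4^{−1} = 10 (mod 13).
  v = [4, 10, 7, 8, 10].
Step 2: syndromes of r = [11, 3, 6, 2, 12] (all sums mod 13).
  S_0 = Σ v_i r_i = 4·11 + 10·3 + 7·6 + 8·2 + 10·12 = 252 ≡ 5.
  S_1 = Σ v_i α_i r_i = 4·12·11 + 10·9·3 + 7·8·6 + 8·7·2 + 10·1·12 = 1366 ≡ 1.
  α_i^2 mod 13 = [1, 3, 12, 10, 1].
  S_2 = Σ v_i α_i^2 r_i = 4·1·11 + 10·3·3 + 7·12·6 + 8·10·2 + 10·1·12 = 918 ≡ 8.
  S = (5, 1, 8) ≠ 0, so r is not a codeword (an error is present).
Step 3: locate the error. For a single error e at position i, S_ℓ = v_i·e·α_i^ℓ, so α_err = S_1/S_0.
  S_0^{−1} = 5^{−1} = 8 (mod 13), so α_err = 1·8 = 8 ≡ 8 = α_3. Error position i = 3.
  Consistency check: S_2/S_1 = 8·1 = 8 ≡ 8 = α_err ✓ (single-error assumption holds).
Step 4: error magnitude e = S_0/v_3 = S_0·∏_{j≠3}(α_3 − α_j) = 5·2 = 10 ≡ 10 (mod 13).
Step 5: correct position 3: c_3 = r_3 − e = 6 − 10 ≡ 9 (mod 13). Hence c = [11, 3, 9, 2, 12].
  Check: interpolating c through the α_i gives m(x) = 5 + 7·x (degree < 2) with m(α_i) = c_i for every i, so c is indeed a codeword.


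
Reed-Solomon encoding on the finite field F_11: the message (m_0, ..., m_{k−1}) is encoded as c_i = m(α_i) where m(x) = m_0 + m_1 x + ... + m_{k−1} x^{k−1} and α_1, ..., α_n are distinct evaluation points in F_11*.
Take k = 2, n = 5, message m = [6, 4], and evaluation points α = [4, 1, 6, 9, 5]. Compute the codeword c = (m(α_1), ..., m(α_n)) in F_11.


c = [0, 10, 8, 9, 4]

Message polynomial: m(x) = 6 + 4·x (mod 11).
For each evaluation point α_i, compute m(α_i) mod 11:
  α_1 = 4: Horner steps 4 → 0, so m(4) = 0.
  α_2 = 1: Horner steps 4 → 10, so m(1) = 10.
  α_3 = 6: Horner steps 4 → 8, so m(6) = 8.
  α_4 = 9: Horner steps 4 → 9, so m(9) = 9.
  α_5 = 5: Horner steps 4 → 4, so m(5) = 4.
Codeword c = [0, 10, 8, 9, 4] ∈ F_11^5.


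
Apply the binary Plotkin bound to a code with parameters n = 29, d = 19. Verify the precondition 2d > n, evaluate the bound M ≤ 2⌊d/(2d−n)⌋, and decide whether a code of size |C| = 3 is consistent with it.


Plotkin bound M ≤ 4; given |C| = 3 ≤ bound (satisfied).

Check applicability: 2d = 38, n = 29.
2d − n = 9 > 0, so Plotkin applies.
Compute d/(2d−n) = 19/9 ≈ 2.1111.
⌊d/(2d−n)⌋ = 2.
Plotkin bound: M ≤ 2·2 = 4.
Given |C| = 3, check: satisfied.
This |C| is below the Plotkin bound.


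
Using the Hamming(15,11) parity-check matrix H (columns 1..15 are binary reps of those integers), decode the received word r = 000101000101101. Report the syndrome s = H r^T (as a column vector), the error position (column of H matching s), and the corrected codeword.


s = (0, 1, 1, 0)^T, error position = 6, corrected codeword c = 000100000101101

Compute s = H r^T mod 2 one row at a time:
  s_1 = 0 + 0 + 1 + 0 + 1 + 1 + 0 + 1 = 4 ≡ 0 (mod 2).
  s_2 = 1 + 0 + 1 + 0 + 1 + 1 + 0 + 1 = 5 ≡ 1 (mod 2).
  s_3 = 0 + 0 + 1 + 0 + 1 + 0 + 0 + 1 = 3 ≡ 1 (mod 2).
  s_4 = 0 + 0 + 0 + 0 + 0 + 0 + 1 + 1 = 2 ≡ 0 (mod 2).
s = (0, 1, 1, 0)^T — this equals column 6 of H (binary 0110), so error is at position 6.
Correct: flip bit 6 of r = 000101000101101 to get c = 000100000101101.


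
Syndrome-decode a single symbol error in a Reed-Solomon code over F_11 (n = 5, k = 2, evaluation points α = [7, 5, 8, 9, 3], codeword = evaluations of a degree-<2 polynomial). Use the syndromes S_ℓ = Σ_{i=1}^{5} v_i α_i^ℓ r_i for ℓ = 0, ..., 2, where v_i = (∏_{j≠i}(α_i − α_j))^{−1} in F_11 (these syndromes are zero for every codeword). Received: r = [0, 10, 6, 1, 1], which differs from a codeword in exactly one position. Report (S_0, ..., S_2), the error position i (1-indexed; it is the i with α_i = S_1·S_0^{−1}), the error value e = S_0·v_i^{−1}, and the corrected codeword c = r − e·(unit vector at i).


S = (4, 1, 3), error at position 5, error magnitude e = 3, c = [0, 10, 6, 1, 9].

Step 1: column multipliers v_i = (∏_{j≠i}(α_i − α_j))^{−1} mod 11.
  i = 1 (α = 7): (7−5)(7−8)(7−9)(7−3) = 2·(−1)·(−2)·4 = 16 ≡ 5, so v_1 = 5^{−1} = 9 (mod 11).
  i = 2 (α = 5): (5−7)(5−8)(5−9)(5−3) = (−2)·(−3)·(−4)·2 = −48 ≡ 7, so v_2 = 7^{−1} = 8 (mod 11).
  i = 3 (α = 8): (8−7)(8−5)(8−9)(8−3) = 1·3·(−1)·5 = −15 ≡ 7, so v_3 = 7^{−1} = 8 (mod 11).
  i = 4 (α = 9): (9−7)(9−5)(9−8)(9−3) = 2·4·1·6 = 48 ≡ 4, so v_4 = 4^{−1} = 3 (mod 11).
  i = 5 (α = 3): (3−7)(3−5)(3−8)(3−9) = (−4)·(−2)·(−5)·(−6) = 240 ≡ 9, so v_5 = 9^{−1} = 5 (mod 11).
  v = [9, 8, 8, 3, 5].
Step 2: syndromes of r = [0, 10, 6, 1, 1] (all sums mod 11).
  S_0 = Σ v_i r_i = 9·0 + 8·10 + 8·6 + 3·1 + 5·1 = 136 ≡ 4.
  S_1 = Σ v_i α_i r_i = 9·7·0 + 8·5·10 + 8·8·6 + 3·9·1 + 5·3·1 = 826 ≡ 1.
  α_i^2 mod 11 = [5, 3, 9, 4, 9].
  S_2 = Σ v_i α_i^2 r_i = 9·5·0 + 8·3·10 + 8·9·6 + 3·4·1 + 5·9·1 = 729 ≡ 3.
  S = (4, 1, 3) ≠ 0, so r is not a codeword (an error is present).
Step 3: locate the error. For a single error e at position i, S_ℓ = v_i·e·α_i^ℓ, so α_err = S_1/S_0.
  S_0^{−1} = 4^{−1} = 3 (mod 11), so α_err = 1·3 = 3 ≡ 3 = α_5. Error position i = 5.
  Consistency check: S_2/S_1 = 3·1 = 3 ≡ 3 = α_err ✓ (single-error assumption holds).
Step 4: error magnitude e = S_0/v_5 = S_0·∏_{j≠5}(α_5 − α_j) = 4·9 = 36 ≡ 3 (mod 11).
Step 5: correct position 5: c_5 = r_5 − e = 1 − 3 ≡ 9 (mod 11). Hence c = [0, 10, 6, 1, 9].
  Check: interpolating c through the α_i gives m(x) = 2 + 6·x (degree < 2) with m(α_i) = c_i for every i, so c is indeed a codeword.


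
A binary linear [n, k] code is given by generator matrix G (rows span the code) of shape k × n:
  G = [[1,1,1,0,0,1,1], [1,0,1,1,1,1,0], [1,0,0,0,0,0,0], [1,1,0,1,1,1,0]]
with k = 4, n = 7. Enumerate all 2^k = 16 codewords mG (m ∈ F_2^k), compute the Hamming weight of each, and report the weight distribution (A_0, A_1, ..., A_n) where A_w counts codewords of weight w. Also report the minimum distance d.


Weight distribution: A_0 = 1, A_1 = 1, A_2 = 2, A_3 = 2, A_4 = 5, A_5 = 5. Minimum distance d = 1.

Enumerate all 2^4 = 16 messages m ∈ F_2^4.
For each, compute codeword c = mG in F_2^7, then tally its weight.
  m = 0000 → c = 0000000, weight = 0.
  m = 1000 → c = 1110011, weight = 5.
  m = 0100 → c = 1011110, weight = 5.
  m = 1100 → c = 0101101, weight = 4.
  m = 0010 → c = 1000000, weight = 1.
  m = 1010 → c = 0110011, weight = 4.
  m = 0110 → c = 0011110, weight = 4.
  m = 1110 → c = 1101101, weight = 5.
  m = 0001 → c = 1101110, weight = 5.
  m = 1001 → c = 0011101, weight = 4.
  m = 0101 → c = 0110000, weight = 2.
  m = 1101 → c = 1000011, weight = 3.
  m = 0011 → c = 0101110, weight = 4.
  m = 1011 → c = 1011101, weight = 5.
  m = 0111 → c = 1110000, weight = 3.
  m = 1111 → c = 0000011, weight = 2.
Tally weights:
  weight 0: 1 codewords.
  weight 1: 1 codewords.
  weight 2: 2 codewords.
  weight 3: 2 codewords.
  weight 4: 5 codewords.
  weight 5: 5 codewords.
Minimum distance d = smallest w > 0 with A_w > 0 = 1.
Sanity: Σ A_w = 16 = 2^4 = 16 ✓.


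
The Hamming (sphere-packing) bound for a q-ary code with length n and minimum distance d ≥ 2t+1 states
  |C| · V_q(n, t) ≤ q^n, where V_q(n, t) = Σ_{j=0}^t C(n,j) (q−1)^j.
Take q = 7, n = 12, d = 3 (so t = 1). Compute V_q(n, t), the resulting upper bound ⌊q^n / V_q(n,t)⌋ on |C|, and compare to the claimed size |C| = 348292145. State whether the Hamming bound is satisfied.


V_q(n, t) = 73, q^n = 13841287201, Hamming bound = 189606673, |C| = 348292145 > bound (violated).

Step 1: Compute V_q(n, t) = Σ_{j=0}^1 C(n, j) (q−1)^j.
  j = 0: C(12,0)·(6)^0 = 1·1 = 1.
  j = 1: C(12,1)·(6)^1 = 12·6 = 72.
  V_q(n, t) = 1 + 72 = 73.
Step 2: q^n = 7^12 = 13841287201.
Step 3: Hamming bound ⌊q^n / V_q(n,t)⌋ = ⌊13841287201/73⌋ = 189606673.
Step 4: Compare |C| = 348292145 to 189606673: violated.
The claimed |C| lies above the Hamming bound, so no 7-ary code of length 12 with d ≥ 3 can have 348292145 codewords.


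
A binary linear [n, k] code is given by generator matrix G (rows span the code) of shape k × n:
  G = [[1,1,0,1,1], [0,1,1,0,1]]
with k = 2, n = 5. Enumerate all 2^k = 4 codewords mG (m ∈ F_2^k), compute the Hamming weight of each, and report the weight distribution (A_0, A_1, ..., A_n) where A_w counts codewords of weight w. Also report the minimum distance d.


Weight distribution: A_0 = 1, A_3 = 2, A_4 = 1. Minimum distance d = 3.

Enumerate all 2^2 = 4 messages m ∈ F_2^2.
For each, compute codeword c = mG in F_2^5, then tally its weight.
  m = 00 → c = 00000, weight = 0.
  m = 10 → c = 11011, weight = 4.
  m = 01 → c = 01101, weight = 3.
  m = 11 → c = 10110, weight = 3.
Tally weights:
  weight 0: 1 codewords.
  weight 3: 2 codewords.
  weight 4: 1 codewords.
Minimum distance d = smallest w > 0 with A_w > 0 = 3.
Sanity: Σ A_w = 4 = 2^2 = 4 ✓.


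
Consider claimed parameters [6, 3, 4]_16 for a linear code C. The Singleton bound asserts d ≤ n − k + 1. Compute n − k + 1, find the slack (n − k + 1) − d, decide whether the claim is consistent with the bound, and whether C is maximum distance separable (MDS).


Singleton RHS = n − k + 1 = 4, slack = 0, bound satisfied, MDS.

Singleton bound: d ≤ n − k + 1.
Here n = 6, k = 3, so n − k + 1 = 4.
Given d = 4, check d ≤ 4: YES.
Slack = (n − k + 1) − d = 0.
The code is MDS (slack = 0).
Description: the claimed parameters are [6, 3, 4]_16; such a code would be MDS (meets Singleton bound).


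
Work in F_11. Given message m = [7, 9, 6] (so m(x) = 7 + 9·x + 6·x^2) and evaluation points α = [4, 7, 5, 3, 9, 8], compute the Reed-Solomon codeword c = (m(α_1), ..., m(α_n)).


c = [7, 1, 4, 0, 2, 1]

Message polynomial: m(x) = 7 + 9·x + 6·x^2 (mod 11).
For each evaluation point α_i, compute m(α_i) mod 11:
  α_1 = 4: Horner steps 6 → 0 → 7, so m(4) = 7.
  α_2 = 7: Horner steps 6 → 7 → 1, so m(7) = 1.
  α_3 = 5: Horner steps 6 → 6 → 4, so m(5) = 4.
  α_4 = 3: Horner steps 6 → 5 → 0, so m(3) = 0.
  α_5 = 9: Horner steps 6 → 8 → 2, so m(9) = 2.
  α_6 = 8: Horner steps 6 → 2 → 1, so m(8) = 1.
Codeword c = [7, 1, 4, 0, 2, 1] ∈ F_11^6.


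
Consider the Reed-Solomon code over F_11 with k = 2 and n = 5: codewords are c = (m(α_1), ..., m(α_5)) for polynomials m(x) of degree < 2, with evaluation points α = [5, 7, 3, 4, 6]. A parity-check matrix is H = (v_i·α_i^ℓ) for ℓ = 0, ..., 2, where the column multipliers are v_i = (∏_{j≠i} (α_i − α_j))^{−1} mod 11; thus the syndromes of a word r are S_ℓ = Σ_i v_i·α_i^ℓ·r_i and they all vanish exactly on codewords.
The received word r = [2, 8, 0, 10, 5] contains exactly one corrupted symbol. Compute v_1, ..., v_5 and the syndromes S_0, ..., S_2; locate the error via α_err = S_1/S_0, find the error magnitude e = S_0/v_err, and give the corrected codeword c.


S = (2, 6, 7), error at position 3, error magnitude e = 4, c = [2, 8, 7, 10, 5].

Step 1: column multipliers v_i = (∏_{j≠i}(α_i − α_j))^{−1} mod 11.
  i = 1 (α = 5): (5−7)(5−3)(5−4)(5−6) = (−2)·2·1·(−1) = 4 ≡ 4, so v_1 = 4^{−1} = 3 (mod 11).
  i = 2 (α = 7): (7−5)(7−3)(7−4)(7−6) = 2·4·3·1 = 24 ≡ 2, so v_2 = 2^{−1} = 6 (mod 11).
  i = 3 (α = 3): (3−5)(3−7)(3−4)(3−6) = (−2)·(−4)·(−1)·(−3) = 24 ≡ 2, so v_3 = 2^{−1} = 6 (mod 11).
  i = 4 (α = 4): (4−5)(4−7)(4−3)(4−6) = (−1)·(−3)·1·(−2) = −6 ≡ 5, so v_4 = 5^{−1} = 9 (mod 11).
  i = 5 (α = 6): (6−5)(6−7)(6−3)(6−4) = 1·(−1)·3·2 = −6 ≡ 5, so v_5 = 5^{−1} = 9 (mod 11).
  v = [3, 6, 6, 9, 9].
Step 2: syndromes of r = [2, 8, 0, 10, 5] (all sums mod 11).
  S_0 = Σ v_i r_i = 3·2 + 6·8 + 6·0 + 9·10 + 9·5 = 189 ≡ 2.
  S_1 = Σ v_i α_i r_i = 3·5·2 + 6·7·8 + 6·3·0 + 9·4·10 + 9·6·5 = 996 ≡ 6.
  α_i^2 mod 11 = [3, 5, 9, 5, 3].
  S_2 = Σ v_i α_i^2 r_i = 3·3·2 + 6·5·8 + 6·9·0 + 9·5·10 + 9·3·5 = 843 ≡ 7.
  S = (2, 6, 7) ≠ 0, so r is not a codeword (an error is present).
Step 3: locate the error. For a single error e at position i, S_ℓ = v_i·e·α_i^ℓ, so α_err = S_1/S_0.
  S_0^{−1} = 2^{−1} = 6 (mod 11), so α_err = 6·6 = 36 ≡ 3 = α_3. Error position i = 3.
  Consistency check: S_2/S_1 = 7·2 = 14 ≡ 3 = α_err ✓ (single-error assumption holds).
Step 4: error magnitude e = S_0/v_3 = S_0·∏_{j≠3}(α_3 − α_j) = 2·2 = 4 ≡ 4 (mod 11).
Step 5: correct position 3: c_3 = r_3 − e = 0 − 4 ≡ 7 (mod 11). Hence c = [2, 8, 7, 10, 5].
  Check: interpolating c through the α_i gives m(x) = 9 + 3·x (degree < 2) with m(α_i) = c_i for every i, so c is indeed a codeword.


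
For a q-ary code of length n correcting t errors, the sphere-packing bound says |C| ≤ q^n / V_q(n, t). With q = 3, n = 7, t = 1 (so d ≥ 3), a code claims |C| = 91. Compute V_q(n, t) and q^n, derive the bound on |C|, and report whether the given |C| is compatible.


V_q(n, t) = 15, q^n = 2187, Hamming bound = 145, |C| = 91 ≤ bound (satisfied).

Step 1: Compute V_q(n, t) = Σ_{j=0}^1 C(n, j) (q−1)^j.
  j = 0: C(7,0)·(2)^0 = 1·1 = 1.
  j = 1: C(7,1)·(2)^1 = 7·2 = 14.
  V_q(n, t) = 1 + 14 = 15.
Step 2: q^n = 3^7 = 2187.
Step 3: Hamming bound ⌊q^n / V_q(n,t)⌋ = ⌊2187/15⌋ = 145.
Step 4: Compare |C| = 91 to 145: satisfied.
The claimed |C| lies below the Hamming bound.


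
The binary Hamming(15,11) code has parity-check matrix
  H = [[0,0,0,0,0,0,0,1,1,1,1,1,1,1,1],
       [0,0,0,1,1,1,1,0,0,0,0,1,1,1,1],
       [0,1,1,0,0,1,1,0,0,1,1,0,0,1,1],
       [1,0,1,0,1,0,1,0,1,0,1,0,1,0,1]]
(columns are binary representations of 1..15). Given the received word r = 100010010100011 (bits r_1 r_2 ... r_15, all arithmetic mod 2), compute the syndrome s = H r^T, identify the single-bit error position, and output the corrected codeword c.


s = (0, 1, 1, 1)^T, error position = 7, corrected codeword c = 100010110100011

Compute s = H r^T mod 2 one row at a time:
  s_1 = 1 + 0 + 1 + 0 + 0 + 0 + 1 + 1 = 4 ≡ 0 (mod 2).
  s_2 = 0 + 1 + 0 + 0 + 0 + 0 + 1 + 1 = 3 ≡ 1 (mod 2).
  s_3 = 0 + 0 + 0 + 0 + 1 + 0 + 1 + 1 = 3 ≡ 1 (mod 2).
  s_4 = 1 + 0 + 1 + 0 + 0 + 0 + 0 + 1 = 3 ≡ 1 (mod 2).
s = (0, 1, 1, 1)^T — this equals column 7 of H (binary 0111), so error is at position 7.
Correct: flip bit 7 of r = 100010010100011 to get c = 100010110100011.


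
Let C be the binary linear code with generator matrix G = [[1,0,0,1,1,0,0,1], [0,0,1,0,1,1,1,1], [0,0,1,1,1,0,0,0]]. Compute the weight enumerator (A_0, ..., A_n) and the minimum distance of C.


Weight distribution: A_0 = 1, A_3 = 2, A_4 = 3, A_5 = 2. Minimum distance d = 3.

Enumerate all 2^3 = 8 messages m ∈ F_2^3.
For each, compute codeword c = mG in F_2^8, then tally its weight.
  m = 000 → c = 00000000, weight = 0.
  m = 100 → c = 10011001, weight = 4.
  m = 010 → c = 00101111, weight = 5.
  m = 110 → c = 10110110, weight = 5.
  m = 001 → c = 00111000, weight = 3.
  m = 101 → c = 10100001, weight = 3.
  m = 011 → c = 00010111, weight = 4.
  m = 111 → c = 10001110, weight = 4.
Tally weights:
  weight 0: 1 codewords.
  weight 3: 2 codewords.
  weight 4: 3 codewords.
  weight 5: 2 codewords.
Minimum distance d = smallest w > 0 with A_w > 0 = 3.
Sanity: Σ A_w = 8 = 2^3 = 8 ✓.


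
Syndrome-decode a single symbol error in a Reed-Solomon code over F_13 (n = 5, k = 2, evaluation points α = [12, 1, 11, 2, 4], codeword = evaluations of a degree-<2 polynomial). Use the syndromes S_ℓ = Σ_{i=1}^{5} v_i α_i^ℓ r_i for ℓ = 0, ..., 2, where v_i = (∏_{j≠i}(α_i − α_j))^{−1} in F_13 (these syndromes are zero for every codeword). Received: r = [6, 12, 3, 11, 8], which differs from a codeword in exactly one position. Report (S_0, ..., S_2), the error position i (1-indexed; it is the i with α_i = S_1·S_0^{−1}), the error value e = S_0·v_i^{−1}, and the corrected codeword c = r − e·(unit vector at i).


S = (11, 9, 5), error at position 4, error magnitude e = 9, c = [6, 12, 3, 2, 8].

Step 1: column multipliers v_i = (∏_{j≠i}(α_i − α_j))^{−1} mod 13.
  i = 1 (α = 12): (12−1)(12−11)(12−2)(12−4) = 11·1·10·8 = 880 ≡ 9, so v_1 = 9^{−1} = 3 (mod 13).
  i = 2 (α = 1): (1−12)(1−11)(1−2)(1−4) = (−11)·(−10)·(−1)·(−3) = 330 ≡ 5, so v_2 = 5^{−1} = 8 (mod 13).
  i = 3 (α = 11): (11−12)(11−1)(11−2)(11−4) = (−1)·10·9·7 = −630 ≡ 7, so v_3 = 7^{−1} = 2 (mod 13).
  i = 4 (α = 2): (2−12)(2−1)(2−11)(2−4) = (−10)·1·(−9)·(−2) = −180 ≡ 2, so v_4 = 2^{−1} = 7 (mod 13).
  i = 5 (α = 4): (4−12)(4−1)(4−11)(4−2) = (−8)·3·(−7)·2 = 336 ≡ 11, so v_5 = 11^{−1} = 6 (mod 13).
  v = [3, 8, 2, 7, 6].
Step 2: syndromes of r = [6, 12, 3, 11, 8] (all sums mod 13).
  S_0 = Σ v_i r_i = 3·6 + 8·12 + 2·3 + 7·11 + 6·8 = 245 ≡ 11.
  S_1 = Σ v_i α_i r_i = 3·12·6 + 8·1·12 + 2·11·3 + 7·2·11 + 6·4·8 = 724 ≡ 9.
  α_i^2 mod 13 = [1, 1, 4, 4, 3].
  S_2 = Σ v_i α_i^2 r_i = 3·1·6 + 8·1·12 + 2·4·3 + 7·4·11 + 6·3·8 = 590 ≡ 5.
  S = (11, 9, 5) ≠ 0, so r is not a codeword (an error is present).
Step 3: locate the error. For a single error e at position i, S_ℓ = v_i·e·α_i^ℓ, so α_err = S_1/S_0.
  S_0^{−1} = 11^{−1} = 6 (mod 13), so α_err = 9·6 = 54 ≡ 2 = α_4. Error position i = 4.
  Consistency check: S_2/S_1 = 5·3 = 15 ≡ 2 = α_err ✓ (single-error assumption holds).
Step 4: error magnitude e = S_0/v_4 = S_0·∏_{j≠4}(α_4 − α_j) = 11·2 = 22 ≡ 9 (mod 13).
Step 5: correct position 4: c_4 = r_4 − e = 11 − 9 ≡ 2 (mod 13). Hence c = [6, 12, 3, 2, 8].
  Check: interpolating c through the α_i gives m(x) = 9 + 3·x (degree < 2) with m(α_i) = c_i for every i, so c is indeed a codeword.


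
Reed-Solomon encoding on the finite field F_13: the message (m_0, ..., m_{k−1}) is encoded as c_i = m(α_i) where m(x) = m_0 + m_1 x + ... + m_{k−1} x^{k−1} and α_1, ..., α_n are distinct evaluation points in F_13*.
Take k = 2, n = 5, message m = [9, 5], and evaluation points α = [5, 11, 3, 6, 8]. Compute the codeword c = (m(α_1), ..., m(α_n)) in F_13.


c = [8, 12, 11, 0, 10]

Message polynomial: m(x) = 9 + 5·x (mod 13).
For each evaluation point α_i, compute m(α_i) mod 13:
  α_1 = 5: Horner steps 5 → 8, so m(5) = 8.
  α_2 = 11: Horner steps 5 → 12, so m(11) = 12.
  α_3 = 3: Horner steps 5 → 11, so m(3) = 11.
  α_4 = 6: Horner steps 5 → 0, so m(6) = 0.
  α_5 = 8: Horner steps 5 → 10, so m(8) = 10.
Codeword c = [8, 12, 11, 0, 10] ∈ F_13^5.


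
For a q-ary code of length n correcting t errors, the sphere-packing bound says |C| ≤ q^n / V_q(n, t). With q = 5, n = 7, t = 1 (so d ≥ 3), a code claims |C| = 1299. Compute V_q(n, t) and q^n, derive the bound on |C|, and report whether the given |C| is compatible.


V_q(n, t) = 29, q^n = 78125, Hamming bound = 2693, |C| = 1299 ≤ bound (satisfied).

Step 1: Compute V_q(n, t) = Σ_{j=0}^1 C(n, j) (q−1)^j.
  j = 0: C(7,0)·(4)^0 = 1·1 = 1.
  j = 1: C(7,1)·(4)^1 = 7·4 = 28.
  V_q(n, t) = 1 + 28 = 29.
Step 2: q^n = 5^7 = 78125.
Step 3: Hamming bound ⌊q^n / V_q(n,t)⌋ = ⌊78125/29⌋ = 2693.
Step 4: Compare |C| = 1299 to 2693: satisfied.
The claimed |C| lies below the Hamming bound.


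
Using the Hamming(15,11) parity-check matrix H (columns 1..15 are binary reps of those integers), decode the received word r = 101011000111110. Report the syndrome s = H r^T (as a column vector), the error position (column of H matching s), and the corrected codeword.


s = (1, 1, 1, 1)^T, error position = 15, corrected codeword c = 101011000111111

Compute s = H r^T mod 2 one row at a time:
  s_1 = 0 + 0 + 1 + 1 + 1 + 1 + 1 + 0 = 5 ≡ 1 (mod 2).
  s_2 = 0 + 1 + 1 + 0 + 1 + 1 + 1 + 0 = 5 ≡ 1 (mod 2).
  s_3 = 0 + 1 + 1 + 0 + 1 + 1 + 1 + 0 = 5 ≡ 1 (mod 2).
  s_4 = 1 + 1 + 1 + 0 + 0 + 1 + 1 + 0 = 5 ≡ 1 (mod 2).
s = (1, 1, 1, 1)^T — this equals column 15 of H (binary 1111), so error is at position 15.
Correct: flip bit 15 of r = 101011000111110 to get c = 101011000111111.


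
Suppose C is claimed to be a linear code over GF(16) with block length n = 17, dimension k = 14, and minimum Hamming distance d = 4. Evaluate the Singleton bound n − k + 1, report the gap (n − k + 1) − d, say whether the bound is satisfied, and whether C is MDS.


Singleton RHS = n − k + 1 = 4, slack = 0, bound satisfied, MDS.

Singleton bound: d ≤ n − k + 1.
Here n = 17, k = 14, so n − k + 1 = 4.
Given d = 4, check d ≤ 4: YES.
Slack = (n − k + 1) − d = 0.
The code is MDS (slack = 0).
Description: the claimed parameters are [17, 14, 4]_16; such a code would be MDS (meets Singleton bound).


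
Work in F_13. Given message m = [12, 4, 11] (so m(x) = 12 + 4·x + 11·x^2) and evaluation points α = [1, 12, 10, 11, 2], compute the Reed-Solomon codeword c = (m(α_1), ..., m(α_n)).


c = [1, 6, 8, 9, 12]

Message polynomial: m(x) = 12 + 4·x + 11·x^2 (mod 13).
For each evaluation point α_i, compute m(α_i) mod 13:
  α_1 = 1: Horner steps 11 → 2 → 1, so m(1) = 1.
  α_2 = 12: Horner steps 11 → 6 → 6, so m(12) = 6.
  α_3 = 10: Horner steps 11 → 10 → 8, so m(10) = 8.
  α_4 = 11: Horner steps 11 → 8 → 9, so m(11) = 9.
  α_5 = 2: Horner steps 11 → 0 → 12, so m(2) = 12.
Codeword c = [1, 6, 8, 9, 12] ∈ F_13^5.


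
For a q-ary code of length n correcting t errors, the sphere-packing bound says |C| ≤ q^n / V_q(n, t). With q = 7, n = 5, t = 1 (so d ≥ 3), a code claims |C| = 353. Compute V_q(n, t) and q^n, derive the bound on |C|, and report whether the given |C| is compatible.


V_q(n, t) = 31, q^n = 16807, Hamming bound = 542, |C| = 353 ≤ bound (satisfied).

Step 1: Compute V_q(n, t) = Σ_{j=0}^1 C(n, j) (q−1)^j.
  j = 0: C(5,0)·(6)^0 = 1·1 = 1.
  j = 1: C(5,1)·(6)^1 = 5·6 = 30.
  V_q(n, t) = 1 + 30 = 31.
Step 2: q^n = 7^5 = 16807.
Step 3: Hamming bound ⌊q^n / V_q(n,t)⌋ = ⌊16807/31⌋ = 542.
Step 4: Compare |C| = 353 to 542: satisfied.
The claimed |C| lies below the Hamming bound.


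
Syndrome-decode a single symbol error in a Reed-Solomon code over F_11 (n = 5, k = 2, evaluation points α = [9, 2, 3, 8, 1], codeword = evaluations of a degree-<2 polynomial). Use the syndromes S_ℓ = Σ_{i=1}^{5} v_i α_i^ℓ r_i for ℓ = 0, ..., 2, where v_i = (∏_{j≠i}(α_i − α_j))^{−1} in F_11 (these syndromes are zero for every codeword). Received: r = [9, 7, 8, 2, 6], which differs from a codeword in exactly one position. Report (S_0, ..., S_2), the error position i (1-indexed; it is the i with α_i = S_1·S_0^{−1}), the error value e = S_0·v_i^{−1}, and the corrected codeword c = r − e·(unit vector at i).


S = (1, 9, 4), error at position 1, error magnitude e = 6, c = [3, 7, 8, 2, 6].

Step 1: column multipliers v_i = (∏_{j≠i}(α_i − α_j))^{−1} mod 11.
  i = 1 (α = 9): (9−2)(9−3)(9−8)(9−1) = 7·6·1·8 = 336 ≡ 6, so v_1 = 6^{−1} = 2 (mod 11).
  i = 2 (α = 2): (2−9)(2−3)(2−8)(2−1) = (−7)·(−1)·(−6)·1 = −42 ≡ 2, so v_2 = 2^{−1} = 6 (mod 11).
  i = 3 (α = 3): (3−9)(3−2)(3−8)(3−1) = (−6)·1·(−5)·2 = 60 ≡ 5, so v_3 = 5^{−1} = 9 (mod 11).
  i = 4 (α = 8): (8−9)(8−2)(8−3)(8−1) = (−1)·6·5·7 = −210 ≡ 10, so v_4 = 10^{−1} = 10 (mod 11).
  i = 5 (α = 1): (1−9)(1−2)(1−3)(1−8) = (−8)·(−1)·(−2)·(−7) = 112 ≡ 2, so v_5 = 2^{−1} = 6 (mod 11).
  v = [2, 6, 9, 10, 6].
Step 2: syndromes of r = [9, 7, 8, 2, 6] (all sums mod 11).
  S_0 = Σ v_i r_i = 2·9 + 6·7 + 9·8 + 10·2 + 6·6 = 188 ≡ 1.
  S_1 = Σ v_i α_i r_i = 2·9·9 + 6·2·7 + 9·3·8 + 10·8·2 + 6·1·6 = 658 ≡ 9.
  α_i^2 mod 11 = [4, 4, 9, 9, 1].
  S_2 = Σ v_i α_i^2 r_i = 2·4·9 + 6·4·7 + 9·9·8 + 10·9·2 + 6·1·6 = 1104 ≡ 4.
  S = (1, 9, 4) ≠ 0, so r is not a codeword (an error is present).
Step 3: locate the error. For a single error e at position i, S_ℓ = v_i·e·α_i^ℓ, so α_err = S_1/S_0.
  S_0^{−1} = 1^{−1} = 1 (mod 11), so α_err = 9·1 = 9 ≡ 9 = α_1. Error position i = 1.
  Consistency check: S_2/S_1 = 4·5 = 20 ≡ 9 = α_err ✓ (single-error assumption holds).
Step 4: error magnitude e = S_0/v_1 = S_0·∏_{j≠1}(α_1 − α_j) = 1·6 = 6 ≡ 6 (mod 11).
Step 5: correct position 1: c_1 = r_1 − e = 9 − 6 ≡ 3 (mod 11). Hence c = [3, 7, 8, 2, 6].
  Check: interpolating c through the α_i gives m(x) = 5 + 1·x (degree < 2) with m(α_i) = c_i for every i, so c is indeed a codeword.


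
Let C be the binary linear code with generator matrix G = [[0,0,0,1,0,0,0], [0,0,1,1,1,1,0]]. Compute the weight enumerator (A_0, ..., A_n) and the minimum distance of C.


Weight distribution: A_0 = 1, A_1 = 1, A_3 = 1, A_4 = 1. Minimum distance d = 1.

Enumerate all 2^2 = 4 messages m ∈ F_2^2.
For each, compute codeword c = mG in F_2^7, then tally its weight.
  m = 00 → c = 0000000, weight = 0.
  m = 10 → c = 0001000, weight = 1.
  m = 01 → c = 0011110, weight = 4.
  m = 11 → c = 0010110, weight = 3.
Tally weights:
  weight 0: 1 codewords.
  weight 1: 1 codewords.
  weight 3: 1 codewords.
  weight 4: 1 codewords.
Minimum distance d = smallest w > 0 with A_w > 0 = 1.
Sanity: Σ A_w = 4 = 2^2 = 4 ✓.


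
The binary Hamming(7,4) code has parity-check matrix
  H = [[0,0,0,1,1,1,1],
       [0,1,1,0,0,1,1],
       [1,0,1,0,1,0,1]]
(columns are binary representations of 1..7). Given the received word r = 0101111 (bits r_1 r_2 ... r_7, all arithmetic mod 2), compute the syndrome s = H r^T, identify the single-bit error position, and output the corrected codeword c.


s = (0, 1, 0)^T, error position = 2, corrected codeword c = 0001111

Compute s = H r^T mod 2 one row at a time:
  s_1 = 1 + 1 + 1 + 1 = 4 ≡ 0 (mod 2).
  s_2 = 1 + 0 + 1 + 1 = 3 ≡ 1 (mod 2).
  s_3 = 0 + 0 + 1 + 1 = 2 ≡ 0 (mod 2).
s = (0, 1, 0)^T — this equals column 2 of H (binary 010), so error is at position 2.
Correct: flip bit 2 of r = 0101111 to get c = 0001111.


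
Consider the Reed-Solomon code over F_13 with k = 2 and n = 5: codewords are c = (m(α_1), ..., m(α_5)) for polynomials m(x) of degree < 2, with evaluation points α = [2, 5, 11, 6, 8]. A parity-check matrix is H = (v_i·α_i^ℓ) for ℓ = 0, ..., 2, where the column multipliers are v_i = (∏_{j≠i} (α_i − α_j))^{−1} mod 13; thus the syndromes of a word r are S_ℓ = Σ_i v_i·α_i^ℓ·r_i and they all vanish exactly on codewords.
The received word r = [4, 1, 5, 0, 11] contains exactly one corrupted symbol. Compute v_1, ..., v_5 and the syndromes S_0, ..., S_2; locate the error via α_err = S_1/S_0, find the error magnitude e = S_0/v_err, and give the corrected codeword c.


S = (9, 8, 10), error at position 3, error magnitude e = 10, c = [4, 1, 8, 0, 11].

Step 1: column multipliers v_i = (∏_{j≠i}(α_i − α_j))^{−1} mod 13.
  i = 1 (α = 2): (2−5)(2−11)(2−6)(2−8) = (−3)·(−9)·(−4)·(−6) = 648 ≡ 11, so v_1 = 11^{−1} = 6 (mod 13).
  i = 2 (α = 5): (5−2)(5−11)(5−6)(5−8) = 3·(−6)·(−1)·(−3) = −54 ≡ 11, so v_2 = 11^{−1} = 6 (mod 13).
  i = 3 (α = 11): (11−2)(11−5)(11−6)(11−8) = 9·6·5·3 = 810 ≡ 4, so v_3 = 4^{−1} = 10 (mod 13).
  i = 4 (α = 6): (6−2)(6−5)(6−11)(6−8) = 4·1·(−5)·(−2) = 40 ≡ 1, so v_4 = 1^{−1} = 1 (mod 13).
  i = 5 (α = 8): (8−2)(8−5)(8−11)(8−6) = 6·3·(−3)·2 = −108 ≡ 9, so v_5 = 9^{−1} = 3 (mod 13).
  v = [6, 6, 10, 1, 3].
Step 2: syndromes of r = [4, 1, 5, 0, 11] (all sums mod 13).
  S_0 = Σ v_i r_i = 6·4 + 6·1 + 10·5 + 1·0 + 3·11 = 113 ≡ 9.
  S_1 = Σ v_i α_i r_i = 6·2·4 + 6·5·1 + 10·11·5 + 1·6·0 + 3·8·11 = 892 ≡ 8.
  α_i^2 mod 13 = [4, 12, 4, 10, 12].
  S_2 = Σ v_i α_i^2 r_i = 6·4·4 + 6·12·1 + 10·4·5 + 1·10·0 + 3·12·11 = 764 ≡ 10.
  S = (9, 8, 10) ≠ 0, so r is not a codeword (an error is present).
Step 3: locate the error. For a single error e at position i, S_ℓ = v_i·e·α_i^ℓ, so α_err = S_1/S_0.
  S_0^{−1} = 9^{−1} = 3 (mod 13), so α_err = 8·3 = 24 ≡ 11 = α_3. Error position i = 3.
  Consistency check: S_2/S_1 = 10·5 = 50 ≡ 11 = α_err ✓ (single-error assumption holds).
Step 4: error magnitude e = S_0/v_3 = S_0·∏_{j≠3}(α_3 − α_j) = 9·4 = 36 ≡ 10 (mod 13).
Step 5: correct position 3: c_3 = r_3 − e = 5 − 10 ≡ 8 (mod 13). Hence c = [4, 1, 8, 0, 11].
  Check: interpolating c through the α_i gives m(x) = 6 + 12·x (degree < 2) with m(α_i) = c_i for every i, so c is indeed a codeword.


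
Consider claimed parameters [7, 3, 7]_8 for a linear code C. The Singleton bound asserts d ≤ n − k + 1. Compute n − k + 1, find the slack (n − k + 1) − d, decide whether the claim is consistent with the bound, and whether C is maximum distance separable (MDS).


Singleton RHS = n − k + 1 = 5, slack = -2, bound violated (no such code; not MDS).

Singleton bound: d ≤ n − k + 1.
Here n = 7, k = 3, so n − k + 1 = 5.
Given d = 7, check d ≤ 5: NO.
Slack = (n − k + 1) − d = -2.
The slack is negative: d = 7 exceeds n − k + 1 = 5 by 2, so the Singleton bound is violated and no linear [7, 3, 7]_8 code can exist. In particular it is not MDS (MDS requires d = n − k + 1 exactly).
Description: the claimed parameters are [7, 3, 7]_8; such a code would be impossible (violates the Singleton bound).


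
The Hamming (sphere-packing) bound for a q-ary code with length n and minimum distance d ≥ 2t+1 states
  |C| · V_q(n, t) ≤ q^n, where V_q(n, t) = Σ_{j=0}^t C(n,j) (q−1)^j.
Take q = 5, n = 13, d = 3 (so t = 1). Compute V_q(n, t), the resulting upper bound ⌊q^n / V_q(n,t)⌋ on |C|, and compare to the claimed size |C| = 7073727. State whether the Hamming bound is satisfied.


V_q(n, t) = 53, q^n = 1220703125, Hamming bound = 23032134, |C| = 7073727 ≤ bound (satisfied).

Step 1: Compute V_q(n, t) = Σ_{j=0}^1 C(n, j) (q−1)^j.
  j = 0: C(13,0)·(4)^0 = 1·1 = 1.
  j = 1: C(13,1)·(4)^1 = 13·4 = 52.
  V_q(n, t) = 1 + 52 = 53.
Step 2: q^n = 5^13 = 1220703125.
Step 3: Hamming bound ⌊q^n / V_q(n,t)⌋ = ⌊1220703125/53⌋ = 23032134.
Step 4: Compare |C| = 7073727 to 23032134: satisfied.
The claimed |C| lies below the Hamming bound.


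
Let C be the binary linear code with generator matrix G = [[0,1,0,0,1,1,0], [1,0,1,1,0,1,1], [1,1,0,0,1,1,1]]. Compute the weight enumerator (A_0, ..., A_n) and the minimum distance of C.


Weight distribution: A_0 = 1, A_2 = 1, A_3 = 2, A_4 = 1, A_5 = 2, A_6 = 1. Minimum distance d = 2.

Enumerate all 2^3 = 8 messages m ∈ F_2^3.
For each, compute codeword c = mG in F_2^7, then tally its weight.
  m = 000 → c = 0000000, weight = 0.
  m = 100 → c = 0100110, weight = 3.
  m = 010 → c = 1011011, weight = 5.
  m = 110 → c = 1111101, weight = 6.
  m = 001 → c = 1100111, weight = 5.
  m = 101 → c = 1000001, weight = 2.
  m = 011 → c = 0111100, weight = 4.
  m = 111 → c = 0011010, weight = 3.
Tally weights:
  weight 0: 1 codewords.
  weight 2: 1 codewords.
  weight 3: 2 codewords.
  weight 4: 1 codewords.
  weight 5: 2 codewords.
  weight 6: 1 codewords.
Minimum distance d = smallest w > 0 with A_w > 0 = 2.
Sanity: Σ A_w = 8 = 2^3 = 8 ✓.


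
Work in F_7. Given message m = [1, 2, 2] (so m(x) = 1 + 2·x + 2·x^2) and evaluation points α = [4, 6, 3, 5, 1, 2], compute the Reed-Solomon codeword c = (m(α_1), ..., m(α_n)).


c = [6, 1, 4, 5, 5, 6]

Message polynomial: m(x) = 1 + 2·x + 2·x^2 (mod 7).
For each evaluation point α_i, compute m(α_i) mod 7:
  α_1 = 4: Horner steps 2 → 3 → 6, so m(4) = 6.
  α_2 = 6: Horner steps 2 → 0 → 1, so m(6) = 1.
  α_3 = 3: Horner steps 2 → 1 → 4, so m(3) = 4.
  α_4 = 5: Horner steps 2 → 5 → 5, so m(5) = 5.
  α_5 = 1: Horner steps 2 → 4 → 5, so m(1) = 5.
  α_6 = 2: Horner steps 2 → 6 → 6, so m(2) = 6.
Codeword c = [6, 1, 4, 5, 5, 6] ∈ F_7^6.


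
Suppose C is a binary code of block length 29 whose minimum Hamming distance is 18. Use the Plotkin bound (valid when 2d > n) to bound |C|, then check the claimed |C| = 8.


Plotkin bound M ≤ 4; given |C| = 8 > bound (violated).

Check applicability: 2d = 36, n = 29.
2d − n = 7 > 0, so Plotkin applies.
Compute d/(2d−n) = 18/7 ≈ 2.5714.
⌊d/(2d−n)⌋ = 2.
Plotkin bound: M ≤ 2·2 = 4.
Given |C| = 8, check: VIOLATED.
This |C| is above the Plotkin bound, so no binary code with n = 29, d = 18 and 8 codewords exists.


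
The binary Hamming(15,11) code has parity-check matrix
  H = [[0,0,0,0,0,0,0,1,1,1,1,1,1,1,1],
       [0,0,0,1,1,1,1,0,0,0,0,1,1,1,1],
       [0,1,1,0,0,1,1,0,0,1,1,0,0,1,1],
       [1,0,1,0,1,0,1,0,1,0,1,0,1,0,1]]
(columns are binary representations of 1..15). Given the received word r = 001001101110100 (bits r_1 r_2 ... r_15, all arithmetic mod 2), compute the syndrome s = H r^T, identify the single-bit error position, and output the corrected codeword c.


s = (0, 1, 1, 1)^T, error position = 7, corrected codeword c = 001001001110100

Compute s = H r^T mod 2 one row at a time:
  s_1 = 0 + 1 + 1 + 1 + 0 + 1 + 0 + 0 = 4 ≡ 0 (mod 2).
  s_2 = 0 + 0 + 1 + 1 + 0 + 1 + 0 + 0 = 3 ≡ 1 (mod 2).
  s_3 = 0 + 1 + 1 + 1 + 1 + 1 + 0 + 0 = 5 ≡ 1 (mod 2).
  s_4 = 0 + 1 + 0 + 1 + 1 + 1 + 1 + 0 = 5 ≡ 1 (mod 2).
s = (0, 1, 1, 1)^T — this equals column 7 of H (binary 0111), so error is at position 7.
Correct: flip bit 7 of r = 001001101110100 to get c = 001001001110100.


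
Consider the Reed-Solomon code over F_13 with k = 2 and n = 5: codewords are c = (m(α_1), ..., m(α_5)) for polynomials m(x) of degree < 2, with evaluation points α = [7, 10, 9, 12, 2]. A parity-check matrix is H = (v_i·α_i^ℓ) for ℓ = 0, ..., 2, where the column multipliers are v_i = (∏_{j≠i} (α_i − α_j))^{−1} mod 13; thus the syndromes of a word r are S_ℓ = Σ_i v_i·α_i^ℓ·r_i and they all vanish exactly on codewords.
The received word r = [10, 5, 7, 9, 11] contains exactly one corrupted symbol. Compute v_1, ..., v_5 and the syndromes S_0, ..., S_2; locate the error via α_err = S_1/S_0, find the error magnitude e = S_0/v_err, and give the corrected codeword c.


S = (8, 2, 7), error at position 2, error magnitude e = 6, c = [10, 12, 7, 9, 11].

Step 1: column multipliers v_i = (∏_{j≠i}(α_i − α_j))^{−1} mod 13.
  i = 1 (α = 7): (7−10)(7−9)(7−12)(7−2) = (−3)·(−2)·(−5)·5 = −150 ≡ 6, so v_1 = 6^{−1} = 11 (mod 13).
  i = 2 (α = 10): (10−7)(10−9)(10−12)(10−2) = 3·1·(−2)·8 = −48 ≡ 4, so v_2 = 4^{−1} = 10 (mod 13).
  i = 3 (α = 9): (9−7)(9−10)(9−12)(9−2) = 2·(−1)·(−3)·7 = 42 ≡ 3, so v_3 = 3^{−1} = 9 (mod 13).
  i = 4 (α = 12): (12−7)(12−10)(12−9)(12−2) = 5·2·3·10 = 300 ≡ 1, so v_4 = 1^{−1} = 1 (mod 13).
  i = 5 (α = 2): (2−7)(2−10)(2−9)(2−12) = (−5)·(−8)·(−7)·(−10) = 2800 ≡ 5, so v_5 = 5^{−1} = 8 (mod 13).
  v = [11, 10, 9, 1, 8].
Step 2: syndromes of r = [10, 5, 7, 9, 11] (all sums mod 13).
  S_0 = Σ v_i r_i = 11·10 + 10·5 + 9·7 + 1·9 + 8·11 = 320 ≡ 8.
  S_1 = Σ v_i α_i r_i = 11·7·10 + 10·10·5 + 9·9·7 + 1·12·9 + 8·2·11 = 2121 ≡ 2.
  α_i^2 mod 13 = [10, 9, 3, 1, 4].
  S_2 = Σ v_i α_i^2 r_i = 11·10·10 + 10·9·5 + 9·3·7 + 1·1·9 + 8·4·11 = 2100 ≡ 7.
  S = (8, 2, 7) ≠ 0, so r is not a codeword (an error is present).
Step 3: locate the error. For a single error e at position i, S_ℓ = v_i·e·α_i^ℓ, so α_err = S_1/S_0.
  S_0^{−1} = 8^{−1} = 5 (mod 13), so α_err = 2·5 = 10 ≡ 10 = α_2. Error position i = 2.
  Consistency check: S_2/S_1 = 7·7 = 49 ≡ 10 = α_err ✓ (single-error assumption holds).
Step 4: error magnitude e = S_0/v_2 = S_0·∏_{j≠2}(α_2 − α_j) = 8·4 = 32 ≡ 6 (mod 13).
Step 5: correct position 2: c_2 = r_2 − e = 5 − 6 ≡ 12 (mod 13). Hence c = [10, 12, 7, 9, 11].
  Check: interpolating c through the α_i gives m(x) = 1 + 5·x (degree < 2) with m(α_i) = c_i for every i, so c is indeed a codeword.
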